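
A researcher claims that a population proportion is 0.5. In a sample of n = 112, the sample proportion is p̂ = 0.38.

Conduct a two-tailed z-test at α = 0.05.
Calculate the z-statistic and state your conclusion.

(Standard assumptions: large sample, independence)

Answer: z = -2.5399, reject H₀

Derivation:
H₀: p = 0.5, H₁: p ≠ 0.5
Standard error: SE = √(p₀(1-p₀)/n) = √(0.5×0.5/112) = 0.047246
z-statistic: z = (p̂ - p₀)/SE = (0.38 - 0.5)/0.047246 = -2.5399
Critical value: z_0.025 = ±1.960
p-value = 0.0111
Decision: reject H₀ at α = 0.05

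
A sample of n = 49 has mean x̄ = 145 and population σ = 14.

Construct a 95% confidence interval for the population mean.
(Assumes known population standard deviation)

Confidence level: 95%, α = 0.05
z_0.025 = 1.960
SE = σ/√n = 14/√49 = 2.0000
Margin of error = 1.960 × 2.0000 = 3.9200
CI: x̄ ± margin = 145 ± 3.9200
CI: (141.0800, 148.9200)

Answer: (141.0800, 148.9200)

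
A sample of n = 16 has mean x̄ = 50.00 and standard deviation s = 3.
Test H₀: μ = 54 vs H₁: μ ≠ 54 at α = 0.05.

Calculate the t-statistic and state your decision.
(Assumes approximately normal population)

df = n - 1 = 15
SE = s/√n = 3/√16 = 0.7500
t = (x̄ - μ₀)/SE = (50.00 - 54)/0.7500 = -5.3333
Critical value: t_{0.025,15} = ±2.131
p-value ≈ 0.0001
Decision: reject H₀

Answer: t = -5.3333, reject H₀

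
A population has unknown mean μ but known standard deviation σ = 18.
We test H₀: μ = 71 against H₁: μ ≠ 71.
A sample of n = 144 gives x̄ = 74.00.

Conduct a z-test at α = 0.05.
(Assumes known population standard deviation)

Answer: z = 2.0000, reject H₀

Derivation:
Standard error: SE = σ/√n = 18/√144 = 1.5000
z-statistic: z = (x̄ - μ₀)/SE = (74.00 - 71)/1.5000 = 2.0000
Critical value: ±1.960
p-value = 0.0455
Decision: reject H₀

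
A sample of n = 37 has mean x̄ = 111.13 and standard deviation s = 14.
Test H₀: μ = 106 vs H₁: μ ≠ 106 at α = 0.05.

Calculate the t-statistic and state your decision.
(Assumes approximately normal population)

df = n - 1 = 36
SE = s/√n = 14/√37 = 2.3016
t = (x̄ - μ₀)/SE = (111.13 - 106)/2.3016 = 2.2289
Critical value: t_{0.025,36} = ±2.028
p-value ≈ 0.0322
Decision: reject H₀

Answer: t = 2.2289, reject H₀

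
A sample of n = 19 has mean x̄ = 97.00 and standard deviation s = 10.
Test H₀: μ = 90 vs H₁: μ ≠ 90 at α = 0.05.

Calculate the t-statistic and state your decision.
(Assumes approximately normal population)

Answer: t = 3.0512, reject H₀

Derivation:
df = n - 1 = 18
SE = s/√n = 10/√19 = 2.2942
t = (x̄ - μ₀)/SE = (97.00 - 90)/2.2942 = 3.0512
Critical value: t_{0.025,18} = ±2.101
p-value ≈ 0.0069
Decision: reject H₀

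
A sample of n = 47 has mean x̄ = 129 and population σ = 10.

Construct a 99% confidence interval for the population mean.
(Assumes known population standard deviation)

Answer: (125.2426, 132.7574)

Derivation:
Confidence level: 99%, α = 0.01
z_0.005 = 2.576
SE = σ/√n = 10/√47 = 1.4586
Margin of error = 2.576 × 1.4586 = 3.7574
CI: x̄ ± margin = 129 ± 3.7574
CI: (125.2426, 132.7574)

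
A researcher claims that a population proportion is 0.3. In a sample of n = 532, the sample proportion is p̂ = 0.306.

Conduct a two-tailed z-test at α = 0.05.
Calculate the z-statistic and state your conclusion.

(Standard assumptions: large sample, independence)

H₀: p = 0.3, H₁: p ≠ 0.3
Standard error: SE = √(p₀(1-p₀)/n) = √(0.3×0.7/532) = 0.019868
z-statistic: z = (p̂ - p₀)/SE = (0.306 - 0.3)/0.019868 = 0.3020
Critical value: z_0.025 = ±1.960
p-value = 0.7627
Decision: fail to reject H₀ at α = 0.05

Answer: z = 0.3020, fail to reject H₀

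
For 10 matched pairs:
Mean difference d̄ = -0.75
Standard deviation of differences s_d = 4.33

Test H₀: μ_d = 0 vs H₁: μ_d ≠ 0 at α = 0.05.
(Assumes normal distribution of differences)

Answer: t = -0.5477, fail to reject H₀

Derivation:
df = n - 1 = 9
SE = s_d/√n = 4.33/√10 = 1.3693
t = d̄/SE = -0.75/1.3693 = -0.5477
Critical value: t_{0.025,9} = ±2.262
p-value ≈ 0.5972
Decision: fail to reject H₀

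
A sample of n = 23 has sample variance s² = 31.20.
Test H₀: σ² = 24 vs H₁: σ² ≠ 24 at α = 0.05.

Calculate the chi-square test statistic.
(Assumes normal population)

Answer: χ² = 28.6000, fail to reject H₀

Derivation:
df = n - 1 = 22
χ² = (n-1)s²/σ₀² = 22×31.20/24 = 28.6000
Critical values: χ²_{0.975,22} = 10.982, χ²_{0.025,22} = 36.781
Rejection region: χ² < 10.982 or χ² > 36.781
Decision: fail to reject H₀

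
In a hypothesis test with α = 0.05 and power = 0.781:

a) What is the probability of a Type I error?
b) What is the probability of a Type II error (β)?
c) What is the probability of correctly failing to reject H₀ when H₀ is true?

a) Type I error probability = α = 0.05
b) Power = P(reject H₀ | H₁ true) = 1 - β = 0.781, so Type II error probability = β = 1 - Power = 0.219
c) P(fail to reject H₀ | H₀ true) = 1 - α = 0.95

Answer: a) 0.05, b) 0.219, c) 0.95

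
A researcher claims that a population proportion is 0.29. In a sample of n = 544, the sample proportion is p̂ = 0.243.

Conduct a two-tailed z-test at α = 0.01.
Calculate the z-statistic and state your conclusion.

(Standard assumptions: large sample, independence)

H₀: p = 0.29, H₁: p ≠ 0.29
Standard error: SE = √(p₀(1-p₀)/n) = √(0.29×0.71/544) = 0.019455
z-statistic: z = (p̂ - p₀)/SE = (0.243 - 0.29)/0.019455 = -2.4158
Critical value: z_0.005 = ±2.576
p-value = 0.0157
Decision: fail to reject H₀ at α = 0.01

Answer: z = -2.4158, fail to reject H₀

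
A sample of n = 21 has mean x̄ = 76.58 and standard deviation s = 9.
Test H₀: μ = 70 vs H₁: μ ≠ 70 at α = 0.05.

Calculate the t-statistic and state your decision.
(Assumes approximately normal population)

df = n - 1 = 20
SE = s/√n = 9/√21 = 1.9640
t = (x̄ - μ₀)/SE = (76.58 - 70)/1.9640 = 3.3503
Critical value: t_{0.025,20} = ±2.086
p-value ≈ 0.0032
Decision: reject H₀

Answer: t = 3.3503, reject H₀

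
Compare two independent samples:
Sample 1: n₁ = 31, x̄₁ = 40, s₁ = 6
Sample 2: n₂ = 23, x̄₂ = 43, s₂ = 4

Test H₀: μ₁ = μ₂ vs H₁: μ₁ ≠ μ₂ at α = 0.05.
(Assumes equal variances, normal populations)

Answer: t = -2.0773, reject H₀

Derivation:
Pooled variance: s²_p = [30×6² + 22×4²]/(52) = 27.5385
s_p = 5.2477
SE = s_p×√(1/n₁ + 1/n₂) = 5.2477×√(1/31 + 1/23) = 1.4442
t = (x̄₁ - x̄₂)/SE = (40 - 43)/1.4442 = -2.0773
df = 52, t-critical = ±2.007
Decision: reject H₀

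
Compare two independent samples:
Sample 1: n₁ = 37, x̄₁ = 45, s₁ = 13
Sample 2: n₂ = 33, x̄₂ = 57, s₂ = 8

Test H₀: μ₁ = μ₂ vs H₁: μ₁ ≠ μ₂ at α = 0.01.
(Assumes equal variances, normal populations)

Answer: t = -4.5830, reject H₀

Derivation:
Pooled variance: s²_p = [36×13² + 32×8²]/(68) = 119.5882
s_p = 10.9356
SE = s_p×√(1/n₁ + 1/n₂) = 10.9356×√(1/37 + 1/33) = 2.6184
t = (x̄₁ - x̄₂)/SE = (45 - 57)/2.6184 = -4.5830
df = 68, t-critical = ±2.650
Decision: reject H₀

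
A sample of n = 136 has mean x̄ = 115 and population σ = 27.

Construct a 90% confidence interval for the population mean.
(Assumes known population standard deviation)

Answer: (111.1915, 118.8085)

Derivation:
Confidence level: 90%, α = 0.1
z_0.05 = 1.645
SE = σ/√n = 27/√136 = 2.3152
Margin of error = 1.645 × 2.3152 = 3.8085
CI: x̄ ± margin = 115 ± 3.8085
CI: (111.1915, 118.8085)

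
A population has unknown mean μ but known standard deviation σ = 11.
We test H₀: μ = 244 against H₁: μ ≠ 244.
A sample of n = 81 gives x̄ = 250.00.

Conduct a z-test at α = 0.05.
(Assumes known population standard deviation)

Standard error: SE = σ/√n = 11/√81 = 1.2222
z-statistic: z = (x̄ - μ₀)/SE = (250.00 - 244)/1.2222 = 4.9092
Critical value: ±1.960
p-value < 0.0001
Decision: reject H₀

Answer: z = 4.9092, reject H₀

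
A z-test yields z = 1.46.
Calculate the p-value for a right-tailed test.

Answer: p-value ≈ 0.0721

Derivation:
For z = 1.46:
p = P(Z > 1.46) = 1 - Φ(1.46) = 0.0721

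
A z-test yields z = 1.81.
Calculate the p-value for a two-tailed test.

Answer: p-value ≈ 0.0703

Derivation:
For z = 1.81:
p = 2×P(Z > |1.81|) = 2×(1 - Φ(1.81)) = 0.0703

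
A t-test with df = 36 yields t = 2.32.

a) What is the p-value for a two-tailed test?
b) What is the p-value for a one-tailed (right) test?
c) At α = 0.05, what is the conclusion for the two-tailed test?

Using t-distribution with df = 36:
a) Two-tailed: p = 2×P(T > 2.32) = 0.0261
b) One-tailed: p = P(T > 2.32) = 0.0131
c) 0.0261 < 0.05, reject H₀

Answer: a) 0.0261, b) 0.0131, c) reject H₀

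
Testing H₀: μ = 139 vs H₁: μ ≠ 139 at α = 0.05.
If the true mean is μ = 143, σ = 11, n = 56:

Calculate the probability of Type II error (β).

SE = σ/√n = 11/√56 = 1.4699
Critical values: μ₀ ± z_0.025×SE = 139 ± 1.960×1.4699
Acceptance region: (136.1190, 141.8810)
Under H₁ (μ = 143): z_high = (141.8810 - 143)/1.4699 = -0.7613, z_low = (136.1190 - 143)/1.4699 = -4.6813
β = P(not reject | H₁) = Φ(-0.7613) - Φ(-4.6813) ≈ 0.2232

Answer: β ≈ 0.2232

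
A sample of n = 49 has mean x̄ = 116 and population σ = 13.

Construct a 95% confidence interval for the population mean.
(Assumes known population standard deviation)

Confidence level: 95%, α = 0.05
z_0.025 = 1.960
SE = σ/√n = 13/√49 = 1.8571
Margin of error = 1.960 × 1.8571 = 3.6399
CI: x̄ ± margin = 116 ± 3.6399
CI: (112.3601, 119.6399)

Answer: (112.3601, 119.6399)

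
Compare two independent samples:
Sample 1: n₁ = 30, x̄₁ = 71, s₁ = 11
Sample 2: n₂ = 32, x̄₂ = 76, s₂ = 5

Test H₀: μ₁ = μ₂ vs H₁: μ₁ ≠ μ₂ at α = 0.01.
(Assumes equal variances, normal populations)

Pooled variance: s²_p = [29×11² + 31×5²]/(60) = 71.4000
s_p = 8.4499
SE = s_p×√(1/n₁ + 1/n₂) = 8.4499×√(1/30 + 1/32) = 2.1474
t = (x̄₁ - x̄₂)/SE = (71 - 76)/2.1474 = -2.3284
df = 60, t-critical = ±2.660
Decision: fail to reject H₀

Answer: t = -2.3284, fail to reject H₀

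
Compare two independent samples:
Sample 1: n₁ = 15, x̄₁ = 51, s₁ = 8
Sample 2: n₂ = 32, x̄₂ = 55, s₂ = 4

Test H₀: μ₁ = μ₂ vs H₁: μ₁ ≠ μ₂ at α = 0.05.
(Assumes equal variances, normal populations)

Pooled variance: s²_p = [14×8² + 31×4²]/(45) = 30.9333
s_p = 5.5618
SE = s_p×√(1/n₁ + 1/n₂) = 5.5618×√(1/15 + 1/32) = 1.7404
t = (x̄₁ - x̄₂)/SE = (51 - 55)/1.7404 = -2.2983
df = 45, t-critical = ±2.014
Decision: reject H₀

Answer: t = -2.2983, reject H₀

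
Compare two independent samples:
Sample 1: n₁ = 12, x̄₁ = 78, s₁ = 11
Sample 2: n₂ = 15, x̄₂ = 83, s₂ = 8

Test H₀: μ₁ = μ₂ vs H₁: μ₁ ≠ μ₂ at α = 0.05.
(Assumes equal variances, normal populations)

Pooled variance: s²_p = [11×11² + 14×8²]/(25) = 89.0800
s_p = 9.4382
SE = s_p×√(1/n₁ + 1/n₂) = 9.4382×√(1/12 + 1/15) = 3.6554
t = (x̄₁ - x̄₂)/SE = (78 - 83)/3.6554 = -1.3678
df = 25, t-critical = ±2.060
Decision: fail to reject H₀

Answer: t = -1.3678, fail to reject H₀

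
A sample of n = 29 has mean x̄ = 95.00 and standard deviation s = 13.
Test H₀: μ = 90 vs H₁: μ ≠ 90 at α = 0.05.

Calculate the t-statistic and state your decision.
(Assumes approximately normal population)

df = n - 1 = 28
SE = s/√n = 13/√29 = 2.4140
t = (x̄ - μ₀)/SE = (95.00 - 90)/2.4140 = 2.0713
Critical value: t_{0.025,28} = ±2.048
p-value ≈ 0.0477
Decision: reject H₀

Answer: t = 2.0713, reject H₀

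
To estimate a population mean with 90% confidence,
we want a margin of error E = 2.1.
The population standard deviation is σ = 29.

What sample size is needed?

Answer: n = 517

Derivation:
z_0.05 = 1.645
n = (z×σ/E)² = (1.645×29/2.1)²
n = 516.0469
Round up: n = 517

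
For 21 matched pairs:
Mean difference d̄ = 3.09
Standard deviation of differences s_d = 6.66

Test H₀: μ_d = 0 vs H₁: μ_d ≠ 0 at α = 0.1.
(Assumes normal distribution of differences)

Answer: t = 2.1262, reject H₀

Derivation:
df = n - 1 = 20
SE = s_d/√n = 6.66/√21 = 1.4533
t = d̄/SE = 3.09/1.4533 = 2.1262
Critical value: t_{0.05,20} = ±1.725
p-value ≈ 0.0461
Decision: reject H₀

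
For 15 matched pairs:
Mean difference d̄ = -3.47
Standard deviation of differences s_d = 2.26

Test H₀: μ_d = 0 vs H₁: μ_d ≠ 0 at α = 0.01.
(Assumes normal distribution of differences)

Answer: t = -5.9469, reject H₀

Derivation:
df = n - 1 = 14
SE = s_d/√n = 2.26/√15 = 0.5835
t = d̄/SE = -3.47/0.5835 = -5.9469
Critical value: t_{0.005,14} = ±2.977
p-value < 0.0001
Decision: reject H₀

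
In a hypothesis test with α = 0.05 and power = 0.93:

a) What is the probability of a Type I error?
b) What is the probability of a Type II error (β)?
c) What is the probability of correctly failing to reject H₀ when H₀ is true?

Answer: a) 0.05, b) 0.07, c) 0.95

Derivation:
a) Type I error probability = α = 0.05
b) Power = P(reject H₀ | H₁ true) = 1 - β = 0.93, so Type II error probability = β = 1 - Power = 0.07
c) P(fail to reject H₀ | H₀ true) = 1 - α = 0.95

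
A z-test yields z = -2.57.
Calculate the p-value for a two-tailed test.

Answer: p-value ≈ 0.0102

Derivation:
For z = -2.57:
p = 2×P(Z > |-2.57|) = 2×(1 - Φ(2.57)) = 0.0102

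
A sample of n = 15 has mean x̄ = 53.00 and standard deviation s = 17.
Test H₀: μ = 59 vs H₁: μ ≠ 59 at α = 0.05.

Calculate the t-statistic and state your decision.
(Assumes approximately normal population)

Answer: t = -1.3669, fail to reject H₀

Derivation:
df = n - 1 = 14
SE = s/√n = 17/√15 = 4.3894
t = (x̄ - μ₀)/SE = (53.00 - 59)/4.3894 = -1.3669
Critical value: t_{0.025,14} = ±2.145
p-value ≈ 0.1932
Decision: fail to reject H₀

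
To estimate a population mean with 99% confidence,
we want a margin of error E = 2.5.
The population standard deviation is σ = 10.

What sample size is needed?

Answer: n = 107

Derivation:
z_0.005 = 2.576
n = (z×σ/E)² = (2.576×10/2.5)²
n = 106.1724
Round up: n = 107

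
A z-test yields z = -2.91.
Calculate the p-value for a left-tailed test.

Answer: p-value ≈ 0.0018

Derivation:
For z = -2.91:
p = P(Z < -2.91) = Φ(-2.91) = 0.0018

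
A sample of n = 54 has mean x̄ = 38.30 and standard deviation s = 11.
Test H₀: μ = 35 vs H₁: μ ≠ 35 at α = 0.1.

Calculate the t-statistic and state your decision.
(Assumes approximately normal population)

df = n - 1 = 53
SE = s/√n = 11/√54 = 1.4969
t = (x̄ - μ₀)/SE = (38.30 - 35)/1.4969 = 2.2046
Critical value: t_{0.05,53} = ±1.674
p-value ≈ 0.0318
Decision: reject H₀

Answer: t = 2.2046, reject H₀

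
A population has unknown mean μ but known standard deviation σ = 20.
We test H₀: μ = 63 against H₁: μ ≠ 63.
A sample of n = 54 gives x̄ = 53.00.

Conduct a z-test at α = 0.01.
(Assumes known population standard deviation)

Answer: z = -3.6742, reject H₀

Derivation:
Standard error: SE = σ/√n = 20/√54 = 2.7217
z-statistic: z = (x̄ - μ₀)/SE = (53.00 - 63)/2.7217 = -3.6742
Critical value: ±2.576
p-value = 0.0002
Decision: reject H₀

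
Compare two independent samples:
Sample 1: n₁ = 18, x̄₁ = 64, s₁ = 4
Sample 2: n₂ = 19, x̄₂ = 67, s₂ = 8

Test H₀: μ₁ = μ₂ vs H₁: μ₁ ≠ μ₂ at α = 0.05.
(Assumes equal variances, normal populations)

Pooled variance: s²_p = [17×4² + 18×8²]/(35) = 40.6857
s_p = 6.3785
SE = s_p×√(1/n₁ + 1/n₂) = 6.3785×√(1/18 + 1/19) = 2.0980
t = (x̄₁ - x̄₂)/SE = (64 - 67)/2.0980 = -1.4299
df = 35, t-critical = ±2.030
Decision: fail to reject H₀

Answer: t = -1.4299, fail to reject H₀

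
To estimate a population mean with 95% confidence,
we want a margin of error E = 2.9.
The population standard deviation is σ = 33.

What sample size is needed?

Answer: n = 498

Derivation:
z_0.025 = 1.960
n = (z×σ/E)² = (1.960×33/2.9)²
n = 497.4438
Round up: n = 498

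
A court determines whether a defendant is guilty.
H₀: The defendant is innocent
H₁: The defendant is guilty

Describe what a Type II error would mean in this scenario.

Type I error: rejecting H₀ when it is actually true (false positive).
Type II error: failing to reject H₀ when H₁ is actually true (false negative).

Answer: Acquitting a guilty person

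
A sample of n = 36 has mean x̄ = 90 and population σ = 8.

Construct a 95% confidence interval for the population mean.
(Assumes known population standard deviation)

Confidence level: 95%, α = 0.05
z_0.025 = 1.960
SE = σ/√n = 8/√36 = 1.3333
Margin of error = 1.960 × 1.3333 = 2.6133
CI: x̄ ± margin = 90 ± 2.6133
CI: (87.3867, 92.6133)

Answer: (87.3867, 92.6133)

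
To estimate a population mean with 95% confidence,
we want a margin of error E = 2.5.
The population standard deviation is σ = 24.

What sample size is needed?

z_0.025 = 1.960
n = (z×σ/E)² = (1.960×24/2.5)²
n = 354.0419
Round up: n = 355

Answer: n = 355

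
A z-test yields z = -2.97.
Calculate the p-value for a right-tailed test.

For z = -2.97:
p = P(Z > -2.97) = 1 - Φ(-2.97) = 0.9985

Answer: p-value ≈ 0.9985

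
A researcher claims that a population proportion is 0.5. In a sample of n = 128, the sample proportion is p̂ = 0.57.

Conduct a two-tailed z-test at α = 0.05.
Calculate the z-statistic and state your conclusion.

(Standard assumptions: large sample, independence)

Answer: z = 1.5839, fail to reject H₀

Derivation:
H₀: p = 0.5, H₁: p ≠ 0.5
Standard error: SE = √(p₀(1-p₀)/n) = √(0.5×0.5/128) = 0.044194
z-statistic: z = (p̂ - p₀)/SE = (0.57 - 0.5)/0.044194 = 1.5839
Critical value: z_0.025 = ±1.960
p-value = 0.1132
Decision: fail to reject H₀ at α = 0.05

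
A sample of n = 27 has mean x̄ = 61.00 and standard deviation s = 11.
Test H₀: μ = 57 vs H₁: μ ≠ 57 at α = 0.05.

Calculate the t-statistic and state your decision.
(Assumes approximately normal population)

df = n - 1 = 26
SE = s/√n = 11/√27 = 2.1170
t = (x̄ - μ₀)/SE = (61.00 - 57)/2.1170 = 1.8895
Critical value: t_{0.025,26} = ±2.056
p-value ≈ 0.0700
Decision: fail to reject H₀

Answer: t = 1.8895, fail to reject H₀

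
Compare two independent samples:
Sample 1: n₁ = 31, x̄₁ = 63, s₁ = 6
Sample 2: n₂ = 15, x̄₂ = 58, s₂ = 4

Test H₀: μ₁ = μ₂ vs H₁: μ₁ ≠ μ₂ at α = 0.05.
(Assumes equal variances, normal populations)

Answer: t = 2.9202, reject H₀

Derivation:
Pooled variance: s²_p = [30×6² + 14×4²]/(44) = 29.6364
s_p = 5.4439
SE = s_p×√(1/n₁ + 1/n₂) = 5.4439×√(1/31 + 1/15) = 1.7122
t = (x̄₁ - x̄₂)/SE = (63 - 58)/1.7122 = 2.9202
df = 44, t-critical = ±2.015
Decision: reject H₀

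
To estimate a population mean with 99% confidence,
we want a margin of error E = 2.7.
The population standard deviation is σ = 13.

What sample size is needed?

z_0.005 = 2.576
n = (z×σ/E)² = (2.576×13/2.7)²
n = 153.8335
Round up: n = 154

Answer: n = 154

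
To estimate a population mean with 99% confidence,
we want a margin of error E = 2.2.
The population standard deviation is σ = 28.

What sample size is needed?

Answer: n = 1075

Derivation:
z_0.005 = 2.576
n = (z×σ/E)² = (2.576×28/2.2)²
n = 1074.8860
Round up: n = 1075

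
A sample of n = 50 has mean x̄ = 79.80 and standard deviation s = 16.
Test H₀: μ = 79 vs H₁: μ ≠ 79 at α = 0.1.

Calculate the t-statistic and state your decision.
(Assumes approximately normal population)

df = n - 1 = 49
SE = s/√n = 16/√50 = 2.2627
t = (x̄ - μ₀)/SE = (79.80 - 79)/2.2627 = 0.3536
Critical value: t_{0.05,49} = ±1.677
p-value ≈ 0.7252
Decision: fail to reject H₀

Answer: t = 0.3536, fail to reject H₀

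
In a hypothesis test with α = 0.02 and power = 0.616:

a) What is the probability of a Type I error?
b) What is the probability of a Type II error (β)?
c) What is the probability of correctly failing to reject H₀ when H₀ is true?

Answer: a) 0.02, b) 0.384, c) 0.98

Derivation:
a) Type I error probability = α = 0.02
b) Power = P(reject H₀ | H₁ true) = 1 - β = 0.616, so Type II error probability = β = 1 - Power = 0.384
c) P(fail to reject H₀ | H₀ true) = 1 - α = 0.98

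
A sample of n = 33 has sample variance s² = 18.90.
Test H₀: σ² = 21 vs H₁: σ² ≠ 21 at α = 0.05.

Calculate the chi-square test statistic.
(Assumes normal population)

Answer: χ² = 28.8000, fail to reject H₀

Derivation:
df = n - 1 = 32
χ² = (n-1)s²/σ₀² = 32×18.90/21 = 28.8000
Critical values: χ²_{0.975,32} = 18.291, χ²_{0.025,32} = 49.480
Rejection region: χ² < 18.291 or χ² > 49.480
Decision: fail to reject H₀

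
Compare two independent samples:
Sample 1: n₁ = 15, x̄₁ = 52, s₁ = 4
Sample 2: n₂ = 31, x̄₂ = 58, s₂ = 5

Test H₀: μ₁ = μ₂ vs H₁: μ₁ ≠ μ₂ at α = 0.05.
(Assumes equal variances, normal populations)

Pooled variance: s²_p = [14×4² + 30×5²]/(44) = 22.1364
s_p = 4.7049
SE = s_p×√(1/n₁ + 1/n₂) = 4.7049×√(1/15 + 1/31) = 1.4798
t = (x̄₁ - x̄₂)/SE = (52 - 58)/1.4798 = -4.0546
df = 44, t-critical = ±2.015
Decision: reject H₀

Answer: t = -4.0546, reject H₀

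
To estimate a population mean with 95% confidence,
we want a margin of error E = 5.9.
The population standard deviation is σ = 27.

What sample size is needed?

Answer: n = 81

Derivation:
z_0.025 = 1.960
n = (z×σ/E)² = (1.960×27/5.9)²
n = 80.4518
Round up: n = 81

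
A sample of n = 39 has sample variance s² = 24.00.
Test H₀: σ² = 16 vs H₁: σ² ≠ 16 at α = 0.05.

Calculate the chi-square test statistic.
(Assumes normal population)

df = n - 1 = 38
χ² = (n-1)s²/σ₀² = 38×24.00/16 = 57.0000
Critical values: χ²_{0.975,38} = 22.878, χ²_{0.025,38} = 56.896
Rejection region: χ² < 22.878 or χ² > 56.896
Decision: reject H₀

Answer: χ² = 57.0000, reject H₀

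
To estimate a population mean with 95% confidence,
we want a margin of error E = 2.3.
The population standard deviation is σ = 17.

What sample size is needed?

Answer: n = 210

Derivation:
z_0.025 = 1.960
n = (z×σ/E)² = (1.960×17/2.3)²
n = 209.8719
Round up: n = 210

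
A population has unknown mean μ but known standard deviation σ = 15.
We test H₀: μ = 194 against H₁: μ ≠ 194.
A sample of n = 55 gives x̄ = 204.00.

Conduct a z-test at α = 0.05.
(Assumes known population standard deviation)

Standard error: SE = σ/√n = 15/√55 = 2.0226
z-statistic: z = (x̄ - μ₀)/SE = (204.00 - 194)/2.0226 = 4.9441
Critical value: ±1.960
p-value < 0.0001
Decision: reject H₀

Answer: z = 4.9441, reject H₀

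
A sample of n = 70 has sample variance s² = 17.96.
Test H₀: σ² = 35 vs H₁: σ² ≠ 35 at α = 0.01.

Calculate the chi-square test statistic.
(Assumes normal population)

Answer: χ² = 35.4069, reject H₀

Derivation:
df = n - 1 = 69
χ² = (n-1)s²/σ₀² = 69×17.96/35 = 35.4069
Critical values: χ²_{0.995,69} = 42.494, χ²_{0.005,69} = 102.996
Rejection region: χ² < 42.494 or χ² > 102.996
Decision: reject H₀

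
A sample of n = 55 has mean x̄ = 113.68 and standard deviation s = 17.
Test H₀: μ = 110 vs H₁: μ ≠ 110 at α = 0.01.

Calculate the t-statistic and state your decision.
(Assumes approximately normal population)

Answer: t = 1.6054, fail to reject H₀

Derivation:
df = n - 1 = 54
SE = s/√n = 17/√55 = 2.2923
t = (x̄ - μ₀)/SE = (113.68 - 110)/2.2923 = 1.6054
Critical value: t_{0.005,54} = ±2.670
p-value ≈ 0.1142
Decision: fail to reject H₀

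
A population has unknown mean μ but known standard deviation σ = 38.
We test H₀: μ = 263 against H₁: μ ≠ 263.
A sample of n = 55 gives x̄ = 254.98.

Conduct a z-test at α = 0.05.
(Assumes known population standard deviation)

Answer: z = -1.5652, fail to reject H₀

Derivation:
Standard error: SE = σ/√n = 38/√55 = 5.1239
z-statistic: z = (x̄ - μ₀)/SE = (254.98 - 263)/5.1239 = -1.5652
Critical value: ±1.960
p-value = 0.1175
Decision: fail to reject H₀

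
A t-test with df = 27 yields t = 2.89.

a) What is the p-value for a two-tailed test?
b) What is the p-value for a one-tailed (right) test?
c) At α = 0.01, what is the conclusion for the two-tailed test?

Using t-distribution with df = 27:
a) Two-tailed: p = 2×P(T > 2.89) = 0.0075
b) One-tailed: p = P(T > 2.89) = 0.0038
c) 0.0075 < 0.01, reject H₀

Answer: a) 0.0075, b) 0.0038, c) reject H₀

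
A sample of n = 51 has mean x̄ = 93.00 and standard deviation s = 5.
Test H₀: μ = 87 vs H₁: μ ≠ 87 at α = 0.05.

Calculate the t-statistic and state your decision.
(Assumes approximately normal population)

df = n - 1 = 50
SE = s/√n = 5/√51 = 0.7001
t = (x̄ - μ₀)/SE = (93.00 - 87)/0.7001 = 8.5702
Critical value: t_{0.025,50} = ±2.009
p-value < 0.0001
Decision: reject H₀

Answer: t = 8.5702, reject H₀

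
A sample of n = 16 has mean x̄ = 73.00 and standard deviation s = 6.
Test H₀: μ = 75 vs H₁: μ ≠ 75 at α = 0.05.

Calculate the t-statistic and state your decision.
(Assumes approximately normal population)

df = n - 1 = 15
SE = s/√n = 6/√16 = 1.5000
t = (x̄ - μ₀)/SE = (73.00 - 75)/1.5000 = -1.3333
Critical value: t_{0.025,15} = ±2.131
p-value ≈ 0.2023
Decision: fail to reject H₀

Answer: t = -1.3333, fail to reject H₀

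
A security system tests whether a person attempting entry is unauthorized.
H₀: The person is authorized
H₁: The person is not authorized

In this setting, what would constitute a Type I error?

Answer: Denying entry to an authorized person

Derivation:
Type I error: rejecting H₀ when it is actually true (false positive).
Type II error: failing to reject H₀ when H₁ is actually true (false negative).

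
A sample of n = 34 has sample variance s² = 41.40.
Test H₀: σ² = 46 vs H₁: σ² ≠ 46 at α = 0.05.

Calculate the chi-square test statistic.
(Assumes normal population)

df = n - 1 = 33
χ² = (n-1)s²/σ₀² = 33×41.40/46 = 29.7000
Critical values: χ²_{0.975,33} = 19.047, χ²_{0.025,33} = 50.725
Rejection region: χ² < 19.047 or χ² > 50.725
Decision: fail to reject H₀

Answer: χ² = 29.7000, fail to reject H₀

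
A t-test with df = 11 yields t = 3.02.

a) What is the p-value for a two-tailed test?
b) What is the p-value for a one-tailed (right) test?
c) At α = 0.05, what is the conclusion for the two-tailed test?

Using t-distribution with df = 11:
a) Two-tailed: p = 2×P(T > 3.02) = 0.0117
b) One-tailed: p = P(T > 3.02) = 0.0058
c) 0.0117 < 0.05, reject H₀

Answer: a) 0.0117, b) 0.0058, c) reject H₀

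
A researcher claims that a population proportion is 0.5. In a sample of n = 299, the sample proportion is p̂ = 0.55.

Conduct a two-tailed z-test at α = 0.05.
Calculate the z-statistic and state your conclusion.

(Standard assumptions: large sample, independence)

H₀: p = 0.5, H₁: p ≠ 0.5
Standard error: SE = √(p₀(1-p₀)/n) = √(0.5×0.5/299) = 0.028916
z-statistic: z = (p̂ - p₀)/SE = (0.55 - 0.5)/0.028916 = 1.7291
Critical value: z_0.025 = ±1.960
p-value = 0.0838
Decision: fail to reject H₀ at α = 0.05

Answer: z = 1.7291, fail to reject H₀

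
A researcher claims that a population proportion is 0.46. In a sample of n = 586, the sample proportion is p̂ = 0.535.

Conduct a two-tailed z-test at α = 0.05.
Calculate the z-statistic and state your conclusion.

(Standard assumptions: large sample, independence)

H₀: p = 0.46, H₁: p ≠ 0.46
Standard error: SE = √(p₀(1-p₀)/n) = √(0.46×0.54/586) = 0.020589
z-statistic: z = (p̂ - p₀)/SE = (0.535 - 0.46)/0.020589 = 3.6427
Critical value: z_0.025 = ±1.960
p-value = 0.0003
Decision: reject H₀ at α = 0.05

Answer: z = 3.6427, reject H₀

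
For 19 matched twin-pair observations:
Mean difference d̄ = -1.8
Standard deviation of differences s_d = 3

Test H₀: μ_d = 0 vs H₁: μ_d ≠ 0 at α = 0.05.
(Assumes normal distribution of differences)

Answer: t = -2.6155, reject H₀

Derivation:
df = n - 1 = 18
SE = s_d/√n = 3/√19 = 0.6882
t = d̄/SE = -1.8/0.6882 = -2.6155
Critical value: t_{0.025,18} = ±2.101
p-value ≈ 0.0175
Decision: reject H₀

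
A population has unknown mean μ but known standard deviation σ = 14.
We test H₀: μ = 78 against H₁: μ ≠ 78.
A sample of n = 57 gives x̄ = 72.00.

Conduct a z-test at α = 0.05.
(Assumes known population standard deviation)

Standard error: SE = σ/√n = 14/√57 = 1.8543
z-statistic: z = (x̄ - μ₀)/SE = (72.00 - 78)/1.8543 = -3.2357
Critical value: ±1.960
p-value = 0.0012
Decision: reject H₀

Answer: z = -3.2357, reject H₀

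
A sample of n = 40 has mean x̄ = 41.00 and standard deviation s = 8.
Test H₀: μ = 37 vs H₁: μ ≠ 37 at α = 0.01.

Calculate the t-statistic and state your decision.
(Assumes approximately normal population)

Answer: t = 3.1623, reject H₀

Derivation:
df = n - 1 = 39
SE = s/√n = 8/√40 = 1.2649
t = (x̄ - μ₀)/SE = (41.00 - 37)/1.2649 = 3.1623
Critical value: t_{0.005,39} = ±2.708
p-value ≈ 0.0030
Decision: reject H₀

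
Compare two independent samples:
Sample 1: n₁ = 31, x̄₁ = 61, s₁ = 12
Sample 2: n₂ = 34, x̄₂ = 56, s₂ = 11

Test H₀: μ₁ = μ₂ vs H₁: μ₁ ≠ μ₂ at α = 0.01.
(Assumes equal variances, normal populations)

Answer: t = 1.7528, fail to reject H₀

Derivation:
Pooled variance: s²_p = [30×12² + 33×11²]/(63) = 131.9524
s_p = 11.4871
SE = s_p×√(1/n₁ + 1/n₂) = 11.4871×√(1/31 + 1/34) = 2.8526
t = (x̄₁ - x̄₂)/SE = (61 - 56)/2.8526 = 1.7528
df = 63, t-critical = ±2.656
Decision: fail to reject H₀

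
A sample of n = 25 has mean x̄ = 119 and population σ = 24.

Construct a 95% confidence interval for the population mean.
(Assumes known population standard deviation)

Confidence level: 95%, α = 0.05
z_0.025 = 1.960
SE = σ/√n = 24/√25 = 4.8000
Margin of error = 1.960 × 4.8000 = 9.4080
CI: x̄ ± margin = 119 ± 9.4080
CI: (109.5920, 128.4080)

Answer: (109.5920, 128.4080)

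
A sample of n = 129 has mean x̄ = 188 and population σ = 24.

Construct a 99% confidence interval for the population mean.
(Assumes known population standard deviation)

Answer: (182.5567, 193.4433)

Derivation:
Confidence level: 99%, α = 0.01
z_0.005 = 2.576
SE = σ/√n = 24/√129 = 2.1131
Margin of error = 2.576 × 2.1131 = 5.4433
CI: x̄ ± margin = 188 ± 5.4433
CI: (182.5567, 193.4433)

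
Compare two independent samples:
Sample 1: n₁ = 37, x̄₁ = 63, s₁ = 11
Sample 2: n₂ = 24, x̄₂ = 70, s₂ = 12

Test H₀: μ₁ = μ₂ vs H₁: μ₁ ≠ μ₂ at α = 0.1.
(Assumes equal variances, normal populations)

Pooled variance: s²_p = [36×11² + 23×12²]/(59) = 129.9661
s_p = 11.4003
SE = s_p×√(1/n₁ + 1/n₂) = 11.4003×√(1/37 + 1/24) = 2.9880
t = (x̄₁ - x̄₂)/SE = (63 - 70)/2.9880 = -2.3427
df = 59, t-critical = ±1.671
Decision: reject H₀

Answer: t = -2.3427, reject H₀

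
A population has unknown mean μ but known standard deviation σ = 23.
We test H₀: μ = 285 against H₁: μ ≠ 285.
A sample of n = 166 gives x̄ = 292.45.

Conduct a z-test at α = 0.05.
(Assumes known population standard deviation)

Standard error: SE = σ/√n = 23/√166 = 1.7851
z-statistic: z = (x̄ - μ₀)/SE = (292.45 - 285)/1.7851 = 4.1734
Critical value: ±1.960
p-value < 0.0001
Decision: reject H₀

Answer: z = 4.1734, reject H₀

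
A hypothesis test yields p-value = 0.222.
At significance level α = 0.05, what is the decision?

Compare p-value to α:
0.222 ≥ 0.05
Decision: fail to reject H₀

Answer: fail to reject H₀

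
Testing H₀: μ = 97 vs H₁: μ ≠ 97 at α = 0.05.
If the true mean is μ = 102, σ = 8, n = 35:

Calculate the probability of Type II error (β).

SE = σ/√n = 8/√35 = 1.3522
Critical values: μ₀ ± z_0.025×SE = 97 ± 1.960×1.3522
Acceptance region: (94.3497, 99.6503)
Under H₁ (μ = 102): z_high = (99.6503 - 102)/1.3522 = -1.7377, z_low = (94.3497 - 102)/1.3522 = -5.6577
β = P(not reject | H₁) = Φ(-1.7377) - Φ(-5.6577) ≈ 0.0411

Answer: β ≈ 0.0411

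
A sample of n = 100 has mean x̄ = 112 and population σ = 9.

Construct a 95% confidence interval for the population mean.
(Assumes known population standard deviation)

Confidence level: 95%, α = 0.05
z_0.025 = 1.960
SE = σ/√n = 9/√100 = 0.9000
Margin of error = 1.960 × 0.9000 = 1.7640
CI: x̄ ± margin = 112 ± 1.7640
CI: (110.2360, 113.7640)

Answer: (110.2360, 113.7640)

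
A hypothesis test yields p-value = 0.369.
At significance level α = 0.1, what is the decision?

Answer: fail to reject H₀

Derivation:
Compare p-value to α:
0.369 ≥ 0.1
Decision: fail to reject H₀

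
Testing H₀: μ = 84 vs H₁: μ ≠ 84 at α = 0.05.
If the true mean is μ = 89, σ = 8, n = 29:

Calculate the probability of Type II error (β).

Answer: β ≈ 0.0799

Derivation:
SE = σ/√n = 8/√29 = 1.4856
Critical values: μ₀ ± z_0.025×SE = 84 ± 1.960×1.4856
Acceptance region: (81.0882, 86.9118)
Under H₁ (μ = 89): z_high = (86.9118 - 89)/1.4856 = -1.4056, z_low = (81.0882 - 89)/1.4856 = -5.3257
β = P(not reject | H₁) = Φ(-1.4056) - Φ(-5.3257) ≈ 0.0799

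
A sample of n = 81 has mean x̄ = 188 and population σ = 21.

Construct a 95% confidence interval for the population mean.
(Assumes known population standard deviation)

Answer: (183.4267, 192.5733)

Derivation:
Confidence level: 95%, α = 0.05
z_0.025 = 1.960
SE = σ/√n = 21/√81 = 2.3333
Margin of error = 1.960 × 2.3333 = 4.5733
CI: x̄ ± margin = 188 ± 4.5733
CI: (183.4267, 192.5733)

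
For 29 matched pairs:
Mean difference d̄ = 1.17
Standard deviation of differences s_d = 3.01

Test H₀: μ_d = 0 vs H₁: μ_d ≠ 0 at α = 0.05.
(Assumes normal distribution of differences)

df = n - 1 = 28
SE = s_d/√n = 3.01/√29 = 0.5589
t = d̄/SE = 1.17/0.5589 = 2.0934
Critical value: t_{0.025,28} = ±2.048
p-value ≈ 0.0455
Decision: reject H₀

Answer: t = 2.0934, reject H₀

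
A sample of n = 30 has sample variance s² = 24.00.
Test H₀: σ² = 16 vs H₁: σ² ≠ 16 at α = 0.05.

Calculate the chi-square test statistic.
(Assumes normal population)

df = n - 1 = 29
χ² = (n-1)s²/σ₀² = 29×24.00/16 = 43.5000
Critical values: χ²_{0.975,29} = 16.047, χ²_{0.025,29} = 45.722
Rejection region: χ² < 16.047 or χ² > 45.722
Decision: fail to reject H₀

Answer: χ² = 43.5000, fail to reject H₀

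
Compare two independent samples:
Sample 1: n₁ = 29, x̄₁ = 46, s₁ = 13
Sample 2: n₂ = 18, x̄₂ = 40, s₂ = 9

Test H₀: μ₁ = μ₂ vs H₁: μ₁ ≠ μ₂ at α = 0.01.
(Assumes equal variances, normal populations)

Answer: t = 1.7161, fail to reject H₀

Derivation:
Pooled variance: s²_p = [28×13² + 17×9²]/(45) = 135.7556
s_p = 11.6514
SE = s_p×√(1/n₁ + 1/n₂) = 11.6514×√(1/29 + 1/18) = 3.4962
t = (x̄₁ - x̄₂)/SE = (46 - 40)/3.4962 = 1.7161
df = 45, t-critical = ±2.690
Decision: fail to reject H₀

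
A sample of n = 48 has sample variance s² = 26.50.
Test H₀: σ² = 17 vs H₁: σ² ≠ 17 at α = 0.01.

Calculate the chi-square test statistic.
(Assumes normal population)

df = n - 1 = 47
χ² = (n-1)s²/σ₀² = 47×26.50/17 = 73.2647
Critical values: χ²_{0.995,47} = 25.775, χ²_{0.005,47} = 75.704
Rejection region: χ² < 25.775 or χ² > 75.704
Decision: fail to reject H₀

Answer: χ² = 73.2647, fail to reject H₀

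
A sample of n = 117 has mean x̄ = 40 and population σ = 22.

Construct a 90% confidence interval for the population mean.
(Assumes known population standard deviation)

Answer: (36.6542, 43.3458)

Derivation:
Confidence level: 90%, α = 0.1
z_0.05 = 1.645
SE = σ/√n = 22/√117 = 2.0339
Margin of error = 1.645 × 2.0339 = 3.3458
CI: x̄ ± margin = 40 ± 3.3458
CI: (36.6542, 43.3458)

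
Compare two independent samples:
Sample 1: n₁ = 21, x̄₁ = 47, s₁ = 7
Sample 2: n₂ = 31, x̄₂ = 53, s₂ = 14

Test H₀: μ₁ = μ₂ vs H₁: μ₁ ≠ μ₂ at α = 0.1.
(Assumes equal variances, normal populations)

Pooled variance: s²_p = [20×7² + 30×14²]/(50) = 137.2000
s_p = 11.7132
SE = s_p×√(1/n₁ + 1/n₂) = 11.7132×√(1/21 + 1/31) = 3.3104
t = (x̄₁ - x̄₂)/SE = (47 - 53)/3.3104 = -1.8125
df = 50, t-critical = ±1.676
Decision: reject H₀

Answer: t = -1.8125, reject H₀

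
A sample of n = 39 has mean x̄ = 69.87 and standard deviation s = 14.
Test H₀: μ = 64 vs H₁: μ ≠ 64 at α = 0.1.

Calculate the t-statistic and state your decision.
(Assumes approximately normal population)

df = n - 1 = 38
SE = s/√n = 14/√39 = 2.2418
t = (x̄ - μ₀)/SE = (69.87 - 64)/2.2418 = 2.6184
Critical value: t_{0.05,38} = ±1.686
p-value ≈ 0.0126
Decision: reject H₀

Answer: t = 2.6184, reject H₀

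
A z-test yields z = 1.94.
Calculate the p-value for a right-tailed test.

Answer: p-value ≈ 0.0262

Derivation:
For z = 1.94:
p = P(Z > 1.94) = 1 - Φ(1.94) = 0.0262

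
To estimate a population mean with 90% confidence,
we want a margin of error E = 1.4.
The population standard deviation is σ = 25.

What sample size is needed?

z_0.05 = 1.645
n = (z×σ/E)² = (1.645×25/1.4)²
n = 862.8906
Round up: n = 863

Answer: n = 863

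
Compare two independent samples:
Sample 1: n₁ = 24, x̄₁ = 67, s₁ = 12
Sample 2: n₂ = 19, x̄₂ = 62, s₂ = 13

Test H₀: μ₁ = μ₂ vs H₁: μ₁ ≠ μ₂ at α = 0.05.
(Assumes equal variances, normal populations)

Answer: t = 1.3079, fail to reject H₀

Derivation:
Pooled variance: s²_p = [23×12² + 18×13²]/(41) = 154.9756
s_p = 12.4489
SE = s_p×√(1/n₁ + 1/n₂) = 12.4489×√(1/24 + 1/19) = 3.8228
t = (x̄₁ - x̄₂)/SE = (67 - 62)/3.8228 = 1.3079
df = 41, t-critical = ±2.020
Decision: fail to reject H₀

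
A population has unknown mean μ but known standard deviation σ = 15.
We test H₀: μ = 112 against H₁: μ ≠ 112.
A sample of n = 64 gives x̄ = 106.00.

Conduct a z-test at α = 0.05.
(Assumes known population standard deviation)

Standard error: SE = σ/√n = 15/√64 = 1.8750
z-statistic: z = (x̄ - μ₀)/SE = (106.00 - 112)/1.8750 = -3.2000
Critical value: ±1.960
p-value = 0.0014
Decision: reject H₀

Answer: z = -3.2000, reject H₀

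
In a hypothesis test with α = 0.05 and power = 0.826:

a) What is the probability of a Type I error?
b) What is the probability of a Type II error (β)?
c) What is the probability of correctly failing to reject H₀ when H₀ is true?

a) Type I error probability = α = 0.05
b) Power = P(reject H₀ | H₁ true) = 1 - β = 0.826, so Type II error probability = β = 1 - Power = 0.174
c) P(fail to reject H₀ | H₀ true) = 1 - α = 0.95

Answer: a) 0.05, b) 0.174, c) 0.95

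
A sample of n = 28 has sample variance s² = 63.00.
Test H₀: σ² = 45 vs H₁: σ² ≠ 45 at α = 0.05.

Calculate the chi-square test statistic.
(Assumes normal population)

Answer: χ² = 37.8000, fail to reject H₀

Derivation:
df = n - 1 = 27
χ² = (n-1)s²/σ₀² = 27×63.00/45 = 37.8000
Critical values: χ²_{0.975,27} = 14.573, χ²_{0.025,27} = 43.195
Rejection region: χ² < 14.573 or χ² > 43.195
Decision: fail to reject H₀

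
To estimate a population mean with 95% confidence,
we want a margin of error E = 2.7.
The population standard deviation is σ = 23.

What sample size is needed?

z_0.025 = 1.960
n = (z×σ/E)² = (1.960×23/2.7)²
n = 278.7663
Round up: n = 279

Answer: n = 279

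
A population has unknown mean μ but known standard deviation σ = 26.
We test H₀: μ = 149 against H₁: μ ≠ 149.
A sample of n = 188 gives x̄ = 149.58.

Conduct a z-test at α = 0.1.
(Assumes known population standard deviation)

Answer: z = 0.3059, fail to reject H₀

Derivation:
Standard error: SE = σ/√n = 26/√188 = 1.8962
z-statistic: z = (x̄ - μ₀)/SE = (149.58 - 149)/1.8962 = 0.3059
Critical value: ±1.645
p-value = 0.7597
Decision: fail to reject H₀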